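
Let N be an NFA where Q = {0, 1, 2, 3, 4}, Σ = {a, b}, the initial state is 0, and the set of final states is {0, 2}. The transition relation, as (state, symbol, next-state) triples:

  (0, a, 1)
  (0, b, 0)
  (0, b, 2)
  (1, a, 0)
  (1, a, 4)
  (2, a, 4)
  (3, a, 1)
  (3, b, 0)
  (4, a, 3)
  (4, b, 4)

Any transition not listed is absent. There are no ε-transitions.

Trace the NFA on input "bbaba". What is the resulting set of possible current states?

{3}

Start in {0}.
Read 'b': 0→{0, 2}; now {0, 2}.
Read 'b': 0→{0, 2}, 2→∅; now {0, 2}.
Read 'a': 0→{1}, 2→{4}; now {1, 4}.
Read 'b': 1→∅, 4→{4}; now {4}.
Read 'a': 4→{3}; now {3}.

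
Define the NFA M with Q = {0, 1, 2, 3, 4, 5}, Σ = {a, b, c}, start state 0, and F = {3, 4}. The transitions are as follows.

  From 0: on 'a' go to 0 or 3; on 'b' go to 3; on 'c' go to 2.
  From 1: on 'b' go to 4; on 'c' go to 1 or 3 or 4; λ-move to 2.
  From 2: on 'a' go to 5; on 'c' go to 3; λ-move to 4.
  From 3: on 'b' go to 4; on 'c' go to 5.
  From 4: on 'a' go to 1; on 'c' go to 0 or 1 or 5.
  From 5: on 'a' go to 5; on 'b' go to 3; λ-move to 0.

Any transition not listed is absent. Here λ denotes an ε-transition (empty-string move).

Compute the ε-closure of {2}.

Begin with {2}.
ε-move 2 → 4; add 4.

{2, 4}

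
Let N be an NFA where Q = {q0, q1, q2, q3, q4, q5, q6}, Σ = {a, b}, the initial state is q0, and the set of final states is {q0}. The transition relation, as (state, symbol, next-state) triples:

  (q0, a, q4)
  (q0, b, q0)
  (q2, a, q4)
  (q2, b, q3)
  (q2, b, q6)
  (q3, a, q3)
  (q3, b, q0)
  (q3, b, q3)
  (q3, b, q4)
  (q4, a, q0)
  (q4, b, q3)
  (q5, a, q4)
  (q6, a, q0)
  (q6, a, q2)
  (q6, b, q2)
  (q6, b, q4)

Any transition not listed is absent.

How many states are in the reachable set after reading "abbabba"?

Start in {q0}.
Read 'a': q0→{q4}; now {q4}.
Read 'b': q4→{q3}; now {q3}.
Read 'b': q3→{q0, q3, q4}; now {q0, q3, q4}.
Read 'a': q0→{q4}, q3→{q3}, q4→{q0}; now {q0, q3, q4}.
Read 'b': q0→{q0}, q3→{q0, q3, q4}, q4→{q3}; now {q0, q3, q4}.
Read 'b': q0→{q0}, q3→{q0, q3, q4}, q4→{q3}; now {q0, q3, q4}.
Read 'a': q0→{q4}, q3→{q3}, q4→{q0}; now {q0, q3, q4}.
That set has 3 states.

3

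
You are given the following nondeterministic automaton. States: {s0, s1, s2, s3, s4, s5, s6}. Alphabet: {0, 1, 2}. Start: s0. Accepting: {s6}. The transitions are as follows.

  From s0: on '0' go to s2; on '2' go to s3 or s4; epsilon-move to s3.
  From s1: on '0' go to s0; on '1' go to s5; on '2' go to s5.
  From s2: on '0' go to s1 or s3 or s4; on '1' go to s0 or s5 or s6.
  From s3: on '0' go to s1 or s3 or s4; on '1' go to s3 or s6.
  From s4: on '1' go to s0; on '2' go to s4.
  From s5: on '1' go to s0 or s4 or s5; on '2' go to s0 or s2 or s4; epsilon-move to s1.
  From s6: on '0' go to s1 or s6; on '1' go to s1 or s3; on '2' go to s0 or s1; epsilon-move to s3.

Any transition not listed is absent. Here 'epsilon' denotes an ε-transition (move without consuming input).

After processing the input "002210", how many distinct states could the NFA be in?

Start: ε-closure({s0}) = {s0, s3}.
Read '0': s0→{s2}, s3→{s1, s3, s4}; now {s1, s2, s3, s4}.
Read '0': s1→{s0}, s2→{s1, s3, s4}, s3→{s1, s3, s4}, s4→∅; now {s0, s1, s3, s4}.
Read '2': s0→{s3, s4}, s1→{s5}, s3→∅, s4→{s4}; union {s3, s4, s5}; ε-closure = {s1, s3, s4, s5}.
Read '2': s1→{s5}, s3→∅, s4→{s4}, s5→{s0, s2, s4}; union {s0, s2, s4, s5}; ε-closure = {s0, s1, s2, s3, s4, s5}.
Read '1': s0→∅, s1→{s5}, s2→{s0, s5, s6}, s3→{s3, s6}, s4→{s0}, s5→{s0, s4, s5}; union {s0, s3, s4, s5, s6}; ε-closure = {s0, s1, s3, s4, s5, s6}.
Read '0': s0→{s2}, s1→{s0}, s3→{s1, s3, s4}, s4→∅, s5→∅, s6→{s1, s6}; now {s0, s1, s2, s3, s4, s6}.
That set has 6 states.

6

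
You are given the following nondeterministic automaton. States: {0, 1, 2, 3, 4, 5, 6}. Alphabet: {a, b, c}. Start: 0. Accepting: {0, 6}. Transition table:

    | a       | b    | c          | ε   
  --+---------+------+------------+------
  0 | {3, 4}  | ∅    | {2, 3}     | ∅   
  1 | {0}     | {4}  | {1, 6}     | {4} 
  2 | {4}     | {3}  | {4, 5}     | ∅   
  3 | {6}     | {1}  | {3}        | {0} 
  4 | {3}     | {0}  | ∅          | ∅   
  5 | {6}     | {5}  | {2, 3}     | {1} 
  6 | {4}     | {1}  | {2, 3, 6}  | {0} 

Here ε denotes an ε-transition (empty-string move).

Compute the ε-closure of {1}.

{1, 4}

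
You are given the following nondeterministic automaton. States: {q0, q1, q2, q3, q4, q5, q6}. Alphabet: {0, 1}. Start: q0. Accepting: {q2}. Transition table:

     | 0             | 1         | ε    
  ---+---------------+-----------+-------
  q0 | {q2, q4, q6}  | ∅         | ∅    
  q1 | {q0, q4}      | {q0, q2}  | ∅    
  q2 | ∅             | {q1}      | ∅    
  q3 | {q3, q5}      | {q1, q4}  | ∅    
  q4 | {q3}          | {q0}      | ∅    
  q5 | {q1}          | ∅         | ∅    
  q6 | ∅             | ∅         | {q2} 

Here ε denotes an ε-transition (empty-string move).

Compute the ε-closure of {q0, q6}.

Begin with {q0, q6}.
ε-move q6 → q2; add q2.

{q0, q2, q6}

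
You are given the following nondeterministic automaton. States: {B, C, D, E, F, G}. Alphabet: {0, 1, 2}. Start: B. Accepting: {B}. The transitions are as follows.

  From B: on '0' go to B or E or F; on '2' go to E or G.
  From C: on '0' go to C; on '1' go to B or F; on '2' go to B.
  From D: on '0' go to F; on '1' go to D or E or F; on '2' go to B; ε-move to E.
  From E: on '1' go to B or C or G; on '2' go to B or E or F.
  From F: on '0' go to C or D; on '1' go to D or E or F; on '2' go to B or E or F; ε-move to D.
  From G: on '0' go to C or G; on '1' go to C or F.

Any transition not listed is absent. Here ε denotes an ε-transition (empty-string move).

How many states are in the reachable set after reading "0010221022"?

Start in {B}.
Read '0': B→{B, E, F}; union {B, E, F}; ε-closure = {B, D, E, F}.
Read '0': B→{B, E, F}, D→{F}, E→∅, F→{C, D}; now {B, C, D, E, F}.
Read '1': B→∅, C→{B, F}, D→{D, E, F}, E→{B, C, G}, F→{D, E, F}; now {B, C, D, E, F, G}.
Read '0': B→{B, E, F}, C→{C}, D→{F}, E→∅, F→{C, D}, G→{C, G}; now {B, C, D, E, F, G}.
Read '2': B→{E, G}, C→{B}, D→{B}, E→{B, E, F}, F→{B, E, F}, G→∅; union {B, E, F, G}; ε-closure = {B, D, E, F, G}.
Read '2': B→{E, G}, D→{B}, E→{B, E, F}, F→{B, E, F}, G→∅; union {B, E, F, G}; ε-closure = {B, D, E, F, G}.
Read '1': B→∅, D→{D, E, F}, E→{B, C, G}, F→{D, E, F}, G→{C, F}; now {B, C, D, E, F, G}.
Read '0': B→{B, E, F}, C→{C}, D→{F}, E→∅, F→{C, D}, G→{C, G}; now {B, C, D, E, F, G}.
Read '2': B→{E, G}, C→{B}, D→{B}, E→{B, E, F}, F→{B, E, F}, G→∅; union {B, E, F, G}; ε-closure = {B, D, E, F, G}.
Read '2': B→{E, G}, D→{B}, E→{B, E, F}, F→{B, E, F}, G→∅; union {B, E, F, G}; ε-closure = {B, D, E, F, G}.
That set has 5 states.

5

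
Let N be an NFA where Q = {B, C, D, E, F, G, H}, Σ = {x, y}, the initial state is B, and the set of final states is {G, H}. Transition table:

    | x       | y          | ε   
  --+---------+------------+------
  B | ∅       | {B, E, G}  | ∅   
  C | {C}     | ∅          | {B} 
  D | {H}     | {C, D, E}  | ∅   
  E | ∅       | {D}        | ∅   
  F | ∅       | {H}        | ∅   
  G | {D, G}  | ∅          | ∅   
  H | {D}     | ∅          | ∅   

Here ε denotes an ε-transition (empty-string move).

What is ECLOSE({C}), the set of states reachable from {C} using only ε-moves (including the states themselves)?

Begin with {C}.
ε-move C → B; add B.

{B, C}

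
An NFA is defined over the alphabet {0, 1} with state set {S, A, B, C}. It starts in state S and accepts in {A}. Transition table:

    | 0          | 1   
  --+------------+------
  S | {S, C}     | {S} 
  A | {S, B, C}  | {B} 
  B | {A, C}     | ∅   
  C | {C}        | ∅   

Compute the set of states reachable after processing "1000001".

Start in {S}.
Read '1': S→{S}; now {S}.
Read '0': S→{S, C}; now {S, C}.
Read '0': S→{S, C}, C→{C}; now {S, C}.
Read '0': S→{S, C}, C→{C}; now {S, C}.
Read '0': S→{S, C}, C→{C}; now {S, C}.
Read '0': S→{S, C}, C→{C}; now {S, C}.
Read '1': S→{S}, C→∅; now {S}.

{S}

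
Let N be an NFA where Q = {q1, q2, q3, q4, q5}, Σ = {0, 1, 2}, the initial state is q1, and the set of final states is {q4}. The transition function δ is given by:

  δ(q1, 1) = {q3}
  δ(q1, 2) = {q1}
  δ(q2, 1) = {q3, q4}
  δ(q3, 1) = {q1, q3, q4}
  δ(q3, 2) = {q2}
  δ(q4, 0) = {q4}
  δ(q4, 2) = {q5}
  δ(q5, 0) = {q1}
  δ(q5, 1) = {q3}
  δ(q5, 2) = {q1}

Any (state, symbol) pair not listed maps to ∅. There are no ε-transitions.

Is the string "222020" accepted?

Start in {q1}.
Read '2': q1→{q1}; now {q1}.
Read '2': q1→{q1}; now {q1}.
Read '2': q1→{q1}; now {q1}.
Read '0': q1→∅; now ∅.
The set is empty and remains empty for the remaining 2 symbols.
The final set ∅ contains no accepting state.

No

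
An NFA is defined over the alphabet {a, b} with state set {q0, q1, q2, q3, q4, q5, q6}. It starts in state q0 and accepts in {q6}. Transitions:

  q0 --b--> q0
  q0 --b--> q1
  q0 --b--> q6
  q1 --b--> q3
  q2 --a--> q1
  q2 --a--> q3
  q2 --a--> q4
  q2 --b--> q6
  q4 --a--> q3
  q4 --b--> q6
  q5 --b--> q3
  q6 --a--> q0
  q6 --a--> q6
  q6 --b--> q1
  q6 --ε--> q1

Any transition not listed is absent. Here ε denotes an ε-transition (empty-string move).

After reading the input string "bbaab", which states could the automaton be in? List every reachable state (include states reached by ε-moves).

Start in {q0}.
Read 'b': q0→{q0, q1, q6}; now {q0, q1, q6}.
Read 'b': q0→{q0, q1, q6}, q1→{q3}, q6→{q1}; now {q0, q1, q3, q6}.
Read 'a': q0→∅, q1→∅, q3→∅, q6→{q0, q6}; union {q0, q6}; ε-closure = {q0, q1, q6}.
Read 'a': q0→∅, q1→∅, q6→{q0, q6}; union {q0, q6}; ε-closure = {q0, q1, q6}.
Read 'b': q0→{q0, q1, q6}, q1→{q3}, q6→{q1}; now {q0, q1, q3, q6}.

{q0, q1, q3, q6}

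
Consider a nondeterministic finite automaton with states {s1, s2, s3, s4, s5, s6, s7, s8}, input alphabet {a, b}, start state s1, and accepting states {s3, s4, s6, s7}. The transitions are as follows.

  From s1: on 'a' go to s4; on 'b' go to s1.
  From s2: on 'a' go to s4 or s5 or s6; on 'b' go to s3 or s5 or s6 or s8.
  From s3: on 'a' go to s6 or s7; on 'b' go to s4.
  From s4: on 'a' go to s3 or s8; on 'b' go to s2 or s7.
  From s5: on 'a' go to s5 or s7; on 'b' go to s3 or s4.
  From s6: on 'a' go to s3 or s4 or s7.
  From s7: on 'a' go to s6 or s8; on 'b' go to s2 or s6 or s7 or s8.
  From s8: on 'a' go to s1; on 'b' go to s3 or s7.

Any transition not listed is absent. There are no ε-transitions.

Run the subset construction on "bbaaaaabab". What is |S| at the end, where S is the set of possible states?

7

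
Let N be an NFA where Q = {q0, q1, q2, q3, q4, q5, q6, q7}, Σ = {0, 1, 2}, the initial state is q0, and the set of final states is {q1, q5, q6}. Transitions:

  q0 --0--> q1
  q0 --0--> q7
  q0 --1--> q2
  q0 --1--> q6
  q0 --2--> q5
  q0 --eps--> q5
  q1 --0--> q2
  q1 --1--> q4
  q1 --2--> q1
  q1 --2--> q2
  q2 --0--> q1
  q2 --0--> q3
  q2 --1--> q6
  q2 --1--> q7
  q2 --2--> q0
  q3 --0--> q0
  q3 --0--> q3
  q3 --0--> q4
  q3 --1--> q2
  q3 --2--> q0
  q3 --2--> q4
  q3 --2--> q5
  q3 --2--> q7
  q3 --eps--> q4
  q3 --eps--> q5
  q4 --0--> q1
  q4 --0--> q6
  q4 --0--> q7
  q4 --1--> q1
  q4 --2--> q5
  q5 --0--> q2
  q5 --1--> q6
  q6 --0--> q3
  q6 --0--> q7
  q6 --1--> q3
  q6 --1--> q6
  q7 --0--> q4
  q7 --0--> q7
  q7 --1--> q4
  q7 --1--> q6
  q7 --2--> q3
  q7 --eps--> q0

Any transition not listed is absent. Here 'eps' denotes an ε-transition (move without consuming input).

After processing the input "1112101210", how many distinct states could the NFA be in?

8

Start: ε-closure({q0}) = {q0, q5}.
Read '1': q0→{q2, q6}, q5→{q6}; now {q2, q6}.
Read '1': q2→{q6, q7}, q6→{q3, q6}; union {q3, q6, q7}; ε-closure = {q0, q3, q4, q5, q6, q7}.
Read '1': q0→{q2, q6}, q3→{q2}, q4→{q1}, q5→{q6}, q6→{q3, q6}, q7→{q4, q6}; union {q1, q2, q3, q4, q6}; ε-closure = {q1, q2, q3, q4, q5, q6}.
Read '2': q1→{q1, q2}, q2→{q0}, q3→{q0, q4, q5, q7}, q4→{q5}, q5→∅, q6→∅; now {q0, q1, q2, q4, q5, q7}.
Read '1': q0→{q2, q6}, q1→{q4}, q2→{q6, q7}, q4→{q1}, q5→{q6}, q7→{q4, q6}; union {q1, q2, q4, q6, q7}; ε-closure = {q0, q1, q2, q4, q5, q6, q7}.
Read '0': q0→{q1, q7}, q1→{q2}, q2→{q1, q3}, q4→{q1, q6, q7}, q5→{q2}, q6→{q3, q7}, q7→{q4, q7}; union {q1, q2, q3, q4, q6, q7}; ε-closure = {q0, q1, q2, q3, q4, q5, q6, q7}.
Read '1': q0→{q2, q6}, q1→{q4}, q2→{q6, q7}, q3→{q2}, q4→{q1}, q5→{q6}, q6→{q3, q6}, q7→{q4, q6}; union {q1, q2, q3, q4, q6, q7}; ε-closure = {q0, q1, q2, q3, q4, q5, q6, q7}.
Read '2': q0→{q5}, q1→{q1, q2}, q2→{q0}, q3→{q0, q4, q5, q7}, q4→{q5}, q5→∅, q6→∅, q7→{q3}; now {q0, q1, q2, q3, q4, q5, q7}.
Read '1': q0→{q2, q6}, q1→{q4}, q2→{q6, q7}, q3→{q2}, q4→{q1}, q5→{q6}, q7→{q4, q6}; union {q1, q2, q4, q6, q7}; ε-closure = {q0, q1, q2, q4, q5, q6, q7}.
Read '0': q0→{q1, q7}, q1→{q2}, q2→{q1, q3}, q4→{q1, q6, q7}, q5→{q2}, q6→{q3, q7}, q7→{q4, q7}; union {q1, q2, q3, q4, q6, q7}; ε-closure = {q0, q1, q2, q3, q4, q5, q6, q7}.
That set has 8 states.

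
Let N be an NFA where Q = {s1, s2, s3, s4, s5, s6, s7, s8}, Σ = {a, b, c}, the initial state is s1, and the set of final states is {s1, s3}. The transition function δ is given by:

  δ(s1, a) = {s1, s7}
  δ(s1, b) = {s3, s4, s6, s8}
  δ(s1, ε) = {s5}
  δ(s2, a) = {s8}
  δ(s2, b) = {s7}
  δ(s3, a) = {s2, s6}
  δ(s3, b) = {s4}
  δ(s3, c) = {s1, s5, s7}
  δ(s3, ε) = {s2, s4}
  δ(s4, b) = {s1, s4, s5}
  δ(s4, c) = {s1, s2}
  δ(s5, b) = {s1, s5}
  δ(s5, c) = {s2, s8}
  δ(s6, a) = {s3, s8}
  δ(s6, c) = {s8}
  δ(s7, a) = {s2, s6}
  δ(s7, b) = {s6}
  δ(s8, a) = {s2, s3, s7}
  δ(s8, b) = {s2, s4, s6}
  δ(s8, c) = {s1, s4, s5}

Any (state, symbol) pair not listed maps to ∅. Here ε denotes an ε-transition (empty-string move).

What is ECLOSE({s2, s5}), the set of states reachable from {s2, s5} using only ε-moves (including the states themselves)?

{s2, s5}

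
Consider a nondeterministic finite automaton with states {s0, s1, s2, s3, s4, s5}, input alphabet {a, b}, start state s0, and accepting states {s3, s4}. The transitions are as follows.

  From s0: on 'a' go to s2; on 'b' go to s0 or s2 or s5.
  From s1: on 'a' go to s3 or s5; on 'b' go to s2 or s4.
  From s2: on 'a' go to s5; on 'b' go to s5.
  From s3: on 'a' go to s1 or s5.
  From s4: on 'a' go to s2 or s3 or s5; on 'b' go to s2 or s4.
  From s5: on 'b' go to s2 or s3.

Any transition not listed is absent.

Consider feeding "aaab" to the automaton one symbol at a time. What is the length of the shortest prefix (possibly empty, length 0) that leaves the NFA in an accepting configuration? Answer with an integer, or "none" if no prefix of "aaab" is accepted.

Start in {s0}.
Read 'a': {s0} → {s2}.
Read 'a': {s2} → {s5}.
Read 'a': {s5} → ∅.
The set is empty and remains empty for the remaining 1 symbol.
No reachable set along the way intersects F.

none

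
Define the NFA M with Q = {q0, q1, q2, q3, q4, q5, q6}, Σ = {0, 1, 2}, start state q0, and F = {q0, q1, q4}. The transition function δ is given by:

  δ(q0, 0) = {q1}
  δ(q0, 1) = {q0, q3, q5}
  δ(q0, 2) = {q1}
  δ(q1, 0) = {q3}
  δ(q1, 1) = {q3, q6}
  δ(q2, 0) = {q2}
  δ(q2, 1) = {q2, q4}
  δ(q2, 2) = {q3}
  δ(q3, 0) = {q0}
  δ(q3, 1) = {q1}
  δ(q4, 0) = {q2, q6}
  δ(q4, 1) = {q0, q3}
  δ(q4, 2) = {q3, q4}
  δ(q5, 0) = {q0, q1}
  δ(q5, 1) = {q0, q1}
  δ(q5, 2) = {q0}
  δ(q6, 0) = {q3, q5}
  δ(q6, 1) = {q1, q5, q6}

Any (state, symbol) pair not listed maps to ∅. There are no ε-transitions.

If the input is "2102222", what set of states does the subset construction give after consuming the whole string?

Start in {q0}.
Read '2': {q0} → {q1}.
Read '1': {q1} → {q3, q6}.
Read '0': {q3, q6} → {q0, q3, q5}.
Read '2': {q0, q3, q5} → {q0, q1}.
Read '2': {q0, q1} → {q1}.
Read '2': {q1} → ∅.
The set is empty and remains empty for the remaining 1 symbol.

∅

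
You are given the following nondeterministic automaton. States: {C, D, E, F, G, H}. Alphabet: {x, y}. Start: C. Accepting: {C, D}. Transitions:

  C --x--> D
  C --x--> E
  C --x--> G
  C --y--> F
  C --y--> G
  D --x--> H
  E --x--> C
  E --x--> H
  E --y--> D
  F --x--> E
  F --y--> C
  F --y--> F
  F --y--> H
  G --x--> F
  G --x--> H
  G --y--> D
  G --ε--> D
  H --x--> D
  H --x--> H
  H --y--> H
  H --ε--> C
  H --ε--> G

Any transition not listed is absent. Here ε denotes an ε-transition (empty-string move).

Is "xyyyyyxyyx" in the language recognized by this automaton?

Start in {C}.
Read 'x': C→{D, E, G}; now {D, E, G}.
Read 'y': D→∅, E→{D}, G→{D}; now {D}.
Read 'y': D→∅; now ∅.
The set is empty and remains empty for the remaining 7 symbols.
The final set ∅ contains no accepting state.

No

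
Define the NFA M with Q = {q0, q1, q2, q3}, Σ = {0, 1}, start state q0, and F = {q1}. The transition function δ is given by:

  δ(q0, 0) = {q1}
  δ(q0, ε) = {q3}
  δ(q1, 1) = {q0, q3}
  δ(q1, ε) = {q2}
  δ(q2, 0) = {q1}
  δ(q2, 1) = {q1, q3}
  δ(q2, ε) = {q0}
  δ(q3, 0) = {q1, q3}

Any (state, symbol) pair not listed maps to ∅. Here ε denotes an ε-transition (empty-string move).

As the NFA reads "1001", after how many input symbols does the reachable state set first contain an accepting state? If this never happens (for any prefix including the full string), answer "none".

none

Start: ε-closure({q0}) = {q0, q3}.
Read '1': q0→∅, q3→∅; now ∅.
The set is empty and remains empty for the remaining 3 symbols.
No reachable set along the way intersects F.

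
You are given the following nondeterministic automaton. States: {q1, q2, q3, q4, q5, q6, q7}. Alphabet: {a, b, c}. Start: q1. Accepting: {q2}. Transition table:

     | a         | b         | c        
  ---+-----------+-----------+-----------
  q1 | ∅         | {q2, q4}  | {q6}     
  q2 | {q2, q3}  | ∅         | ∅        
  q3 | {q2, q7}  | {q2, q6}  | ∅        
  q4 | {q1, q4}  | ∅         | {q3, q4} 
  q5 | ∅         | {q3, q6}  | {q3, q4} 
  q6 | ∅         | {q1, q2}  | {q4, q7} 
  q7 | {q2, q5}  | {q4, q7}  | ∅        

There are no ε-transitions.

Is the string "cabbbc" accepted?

No

Start in {q1}.
Read 'c': {q1} → {q6}.
Read 'a': {q6} → ∅.
The set is empty and remains empty for the remaining 4 symbols.
The final set ∅ contains no accepting state.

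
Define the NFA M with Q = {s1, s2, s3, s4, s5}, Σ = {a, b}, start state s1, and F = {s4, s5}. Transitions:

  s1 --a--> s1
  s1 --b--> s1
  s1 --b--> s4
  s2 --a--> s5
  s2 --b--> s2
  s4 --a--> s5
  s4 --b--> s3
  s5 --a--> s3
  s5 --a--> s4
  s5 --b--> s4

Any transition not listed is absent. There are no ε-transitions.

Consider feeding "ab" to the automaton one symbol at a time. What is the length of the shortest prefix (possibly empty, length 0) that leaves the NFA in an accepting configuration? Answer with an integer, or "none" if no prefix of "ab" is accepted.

2

Start in {s1}.
Read 'a': s1→{s1}; now {s1}.
Read 'b': s1→{s1, s4}; now {s1, s4}.
None of the earlier sets intersect F, but {s1, s4} does.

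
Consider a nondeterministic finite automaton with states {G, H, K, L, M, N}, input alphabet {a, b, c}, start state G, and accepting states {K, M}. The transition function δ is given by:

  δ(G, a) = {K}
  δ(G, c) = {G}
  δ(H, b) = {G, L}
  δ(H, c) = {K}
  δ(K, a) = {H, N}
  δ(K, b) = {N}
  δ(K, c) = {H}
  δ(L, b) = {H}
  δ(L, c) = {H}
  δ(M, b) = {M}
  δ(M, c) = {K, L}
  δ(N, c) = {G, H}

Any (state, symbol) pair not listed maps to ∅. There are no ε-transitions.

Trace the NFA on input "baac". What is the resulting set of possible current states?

Start in {G}.
Read 'b': {G} → ∅.
The set is empty and remains empty for the remaining 3 symbols.

∅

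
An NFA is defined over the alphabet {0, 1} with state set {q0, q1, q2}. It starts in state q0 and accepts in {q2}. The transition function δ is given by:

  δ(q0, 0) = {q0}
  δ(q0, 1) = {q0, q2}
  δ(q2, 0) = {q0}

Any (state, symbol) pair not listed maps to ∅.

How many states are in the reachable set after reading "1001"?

Start in {q0}.
Read '1': {q0} → {q0, q2}.
Read '0': {q0, q2} → {q0}.
Read '0': {q0} → {q0}.
Read '1': {q0} → {q0, q2}.
That set has 2 states.

2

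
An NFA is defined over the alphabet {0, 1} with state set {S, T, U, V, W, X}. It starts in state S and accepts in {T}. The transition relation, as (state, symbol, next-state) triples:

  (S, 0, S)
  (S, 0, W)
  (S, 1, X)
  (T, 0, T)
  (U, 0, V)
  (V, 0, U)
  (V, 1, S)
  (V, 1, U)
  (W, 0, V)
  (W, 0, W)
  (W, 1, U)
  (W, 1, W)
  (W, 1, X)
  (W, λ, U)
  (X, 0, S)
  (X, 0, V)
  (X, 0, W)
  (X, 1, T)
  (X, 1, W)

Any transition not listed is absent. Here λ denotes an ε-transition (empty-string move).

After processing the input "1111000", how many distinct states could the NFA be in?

Start in {S}.
Read '1': S→{X}; now {X}.
Read '1': X→{T, W}; union {T, W}; ε-closure = {T, U, W}.
Read '1': T→∅, U→∅, W→{U, W, X}; now {U, W, X}.
Read '1': U→∅, W→{U, W, X}, X→{T, W}; now {T, U, W, X}.
Read '0': T→{T}, U→{V}, W→{V, W}, X→{S, V, W}; union {S, T, V, W}; ε-closure = {S, T, U, V, W}.
Read '0': S→{S, W}, T→{T}, U→{V}, V→{U}, W→{V, W}; now {S, T, U, V, W}.
Read '0': S→{S, W}, T→{T}, U→{V}, V→{U}, W→{V, W}; now {S, T, U, V, W}.
That set has 5 states.

5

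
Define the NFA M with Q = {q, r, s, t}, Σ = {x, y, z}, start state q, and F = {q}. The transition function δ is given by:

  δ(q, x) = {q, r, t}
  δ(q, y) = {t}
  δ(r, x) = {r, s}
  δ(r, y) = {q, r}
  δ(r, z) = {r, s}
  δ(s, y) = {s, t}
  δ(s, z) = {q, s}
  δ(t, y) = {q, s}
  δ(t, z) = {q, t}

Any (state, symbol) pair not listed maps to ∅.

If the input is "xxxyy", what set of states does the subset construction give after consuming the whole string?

{q, r, s, t}

Start in {q}.
Read 'x': {q} → {q, r, t}.
Read 'x': {q, r, t} → {q, r, s, t}.
Read 'x': {q, r, s, t} → {q, r, s, t}.
Read 'y': {q, r, s, t} → {q, r, s, t}.
Read 'y': {q, r, s, t} → {q, r, s, t}.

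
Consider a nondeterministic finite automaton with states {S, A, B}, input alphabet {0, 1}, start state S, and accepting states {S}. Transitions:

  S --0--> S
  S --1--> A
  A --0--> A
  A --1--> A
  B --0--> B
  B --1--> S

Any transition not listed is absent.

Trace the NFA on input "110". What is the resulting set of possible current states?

Start in {S}.
Read '1': S→{A}; now {A}.
Read '1': A→{A}; now {A}.
Read '0': A→{A}; now {A}.

{A}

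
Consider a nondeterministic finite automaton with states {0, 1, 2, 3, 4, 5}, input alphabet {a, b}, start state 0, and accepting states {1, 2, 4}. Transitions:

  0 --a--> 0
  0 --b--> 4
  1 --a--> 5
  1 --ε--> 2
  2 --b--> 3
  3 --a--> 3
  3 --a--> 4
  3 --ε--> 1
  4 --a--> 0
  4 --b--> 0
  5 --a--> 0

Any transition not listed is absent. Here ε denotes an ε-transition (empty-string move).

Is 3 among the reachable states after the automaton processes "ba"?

Start in {0}.
Read 'b': 0→{4}; now {4}.
Read 'a': 4→{0}; now {0}.
State 3 is not in {0}.

No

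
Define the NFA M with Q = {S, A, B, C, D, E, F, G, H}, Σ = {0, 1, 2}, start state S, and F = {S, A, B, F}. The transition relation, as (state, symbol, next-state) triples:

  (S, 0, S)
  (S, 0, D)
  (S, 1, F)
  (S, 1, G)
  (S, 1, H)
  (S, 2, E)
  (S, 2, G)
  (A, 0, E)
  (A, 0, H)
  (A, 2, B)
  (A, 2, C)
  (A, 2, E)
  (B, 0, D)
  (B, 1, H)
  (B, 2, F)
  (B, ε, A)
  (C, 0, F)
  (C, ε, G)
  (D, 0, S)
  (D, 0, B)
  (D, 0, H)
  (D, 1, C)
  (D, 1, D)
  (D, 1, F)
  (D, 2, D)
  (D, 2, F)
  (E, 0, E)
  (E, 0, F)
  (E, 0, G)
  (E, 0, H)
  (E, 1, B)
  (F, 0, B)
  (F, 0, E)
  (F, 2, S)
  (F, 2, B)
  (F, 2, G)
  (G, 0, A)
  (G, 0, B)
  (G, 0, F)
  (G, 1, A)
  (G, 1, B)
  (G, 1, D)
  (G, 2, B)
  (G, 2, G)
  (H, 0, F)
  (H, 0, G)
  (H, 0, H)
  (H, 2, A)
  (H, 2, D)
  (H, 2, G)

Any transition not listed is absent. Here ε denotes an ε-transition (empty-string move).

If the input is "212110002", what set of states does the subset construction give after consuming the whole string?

{S, A, B, C, D, E, F, G}

Start in {S}.
Read '2': S→{E, G}; now {E, G}.
Read '1': E→{B}, G→{A, B, D}; now {A, B, D}.
Read '2': A→{B, C, E}, B→{F}, D→{D, F}; union {B, C, D, E, F}; ε-closure = {A, B, C, D, E, F, G}.
Read '1': A→∅, B→{H}, C→∅, D→{C, D, F}, E→{B}, F→∅, G→{A, B, D}; union {A, B, C, D, F, H}; ε-closure = {A, B, C, D, F, G, H}.
Read '1': A→∅, B→{H}, C→∅, D→{C, D, F}, F→∅, G→{A, B, D}, H→∅; union {A, B, C, D, F, H}; ε-closure = {A, B, C, D, F, G, H}.
Read '0': A→{E, H}, B→{D}, C→{F}, D→{S, B, H}, F→{B, E}, G→{A, B, F}, H→{F, G, H}; now {S, A, B, D, E, F, G, H}.
Read '0': S→{S, D}, A→{E, H}, B→{D}, D→{S, B, H}, E→{E, F, G, H}, F→{B, E}, G→{A, B, F}, H→{F, G, H}; now {S, A, B, D, E, F, G, H}.
Read '0': S→{S, D}, A→{E, H}, B→{D}, D→{S, B, H}, E→{E, F, G, H}, F→{B, E}, G→{A, B, F}, H→{F, G, H}; now {S, A, B, D, E, F, G, H}.
Read '2': S→{E, G}, A→{B, C, E}, B→{F}, D→{D, F}, E→∅, F→{S, B, G}, G→{B, G}, H→{A, D, G}; now {S, A, B, C, D, E, F, G}.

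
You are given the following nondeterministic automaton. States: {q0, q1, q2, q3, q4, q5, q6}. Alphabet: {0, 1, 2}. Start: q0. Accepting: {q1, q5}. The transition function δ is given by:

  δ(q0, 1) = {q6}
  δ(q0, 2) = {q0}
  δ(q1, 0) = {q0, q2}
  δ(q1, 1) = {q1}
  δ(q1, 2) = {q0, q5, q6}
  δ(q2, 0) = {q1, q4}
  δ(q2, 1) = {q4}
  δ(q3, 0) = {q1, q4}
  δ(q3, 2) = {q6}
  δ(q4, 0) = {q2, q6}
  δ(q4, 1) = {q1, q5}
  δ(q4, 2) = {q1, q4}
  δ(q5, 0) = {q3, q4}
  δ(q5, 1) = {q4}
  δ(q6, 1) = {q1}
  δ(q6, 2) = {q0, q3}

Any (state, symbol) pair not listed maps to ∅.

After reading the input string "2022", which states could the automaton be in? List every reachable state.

Start in {q0}.
Read '2': q0→{q0}; now {q0}.
Read '0': q0→∅; now ∅.
The set is empty and remains empty for the remaining 2 symbols.

∅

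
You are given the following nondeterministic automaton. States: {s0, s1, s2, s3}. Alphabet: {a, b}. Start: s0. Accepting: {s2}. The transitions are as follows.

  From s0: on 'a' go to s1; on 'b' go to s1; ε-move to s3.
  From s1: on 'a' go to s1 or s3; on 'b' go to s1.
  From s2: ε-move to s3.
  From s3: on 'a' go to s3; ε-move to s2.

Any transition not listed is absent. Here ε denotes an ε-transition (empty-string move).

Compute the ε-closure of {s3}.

Begin with {s3}.
ε-move s3 → s2; add s2.

{s2, s3}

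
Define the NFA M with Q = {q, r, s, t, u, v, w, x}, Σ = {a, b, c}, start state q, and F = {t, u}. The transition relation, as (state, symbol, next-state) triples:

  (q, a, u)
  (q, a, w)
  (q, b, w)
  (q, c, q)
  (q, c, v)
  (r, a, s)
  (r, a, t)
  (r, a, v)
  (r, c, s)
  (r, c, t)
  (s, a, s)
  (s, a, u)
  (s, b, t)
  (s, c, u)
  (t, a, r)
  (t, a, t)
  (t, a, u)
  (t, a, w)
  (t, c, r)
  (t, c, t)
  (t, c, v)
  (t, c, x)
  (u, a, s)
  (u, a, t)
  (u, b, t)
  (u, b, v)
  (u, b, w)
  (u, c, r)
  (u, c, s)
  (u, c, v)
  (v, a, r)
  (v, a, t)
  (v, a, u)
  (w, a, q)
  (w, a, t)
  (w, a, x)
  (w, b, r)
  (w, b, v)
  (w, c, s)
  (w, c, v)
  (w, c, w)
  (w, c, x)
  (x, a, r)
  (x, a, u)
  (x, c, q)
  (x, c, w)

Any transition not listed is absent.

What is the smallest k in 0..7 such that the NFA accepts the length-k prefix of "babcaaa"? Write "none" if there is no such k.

2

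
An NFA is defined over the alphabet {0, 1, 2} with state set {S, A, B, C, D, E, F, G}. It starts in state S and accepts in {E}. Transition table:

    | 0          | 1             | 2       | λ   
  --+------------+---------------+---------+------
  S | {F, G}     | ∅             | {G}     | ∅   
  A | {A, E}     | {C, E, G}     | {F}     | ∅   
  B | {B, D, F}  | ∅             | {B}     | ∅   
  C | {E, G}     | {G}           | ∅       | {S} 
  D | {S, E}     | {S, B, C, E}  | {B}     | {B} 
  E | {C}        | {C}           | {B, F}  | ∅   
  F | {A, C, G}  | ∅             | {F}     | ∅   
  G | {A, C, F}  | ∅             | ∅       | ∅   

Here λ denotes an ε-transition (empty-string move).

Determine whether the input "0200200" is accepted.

Start in {S}.
Read '0': {S} → {F, G}.
Read '2': {F, G} → {F}.
Read '0': {F} → {S, A, C, G}.
Read '0': {S, A, C, G} → {S, A, C, E, F, G}.
Read '2': {S, A, C, E, F, G} → {B, F, G}.
Read '0': {B, F, G} → {S, A, B, C, D, F, G}.
Read '0': {S, A, B, C, D, F, G} → {S, A, B, C, D, E, F, G}.
The final set {S, A, B, C, D, E, F, G} contains the accepting state E.

Yes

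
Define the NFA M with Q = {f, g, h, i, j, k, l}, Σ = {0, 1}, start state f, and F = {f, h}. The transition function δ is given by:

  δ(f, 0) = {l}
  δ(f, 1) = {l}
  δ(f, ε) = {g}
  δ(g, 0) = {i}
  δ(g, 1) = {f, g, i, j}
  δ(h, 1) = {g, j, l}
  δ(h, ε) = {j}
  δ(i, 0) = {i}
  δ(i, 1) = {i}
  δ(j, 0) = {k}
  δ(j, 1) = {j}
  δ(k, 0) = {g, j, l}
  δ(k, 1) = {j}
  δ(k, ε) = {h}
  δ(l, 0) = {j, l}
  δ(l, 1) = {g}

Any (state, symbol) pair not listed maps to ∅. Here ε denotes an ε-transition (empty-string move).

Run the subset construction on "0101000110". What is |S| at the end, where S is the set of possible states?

Start: ε-closure({f}) = {f, g}.
Read '0': f→{l}, g→{i}; now {i, l}.
Read '1': i→{i}, l→{g}; now {g, i}.
Read '0': g→{i}, i→{i}; now {i}.
Read '1': i→{i}; now {i}.
Read '0': i→{i}; now {i}.
Read '0': i→{i}; now {i}.
Read '0': i→{i}; now {i}.
Read '1': i→{i}; now {i}.
Read '1': i→{i}; now {i}.
Read '0': i→{i}; now {i}.
That set has 1 state.

1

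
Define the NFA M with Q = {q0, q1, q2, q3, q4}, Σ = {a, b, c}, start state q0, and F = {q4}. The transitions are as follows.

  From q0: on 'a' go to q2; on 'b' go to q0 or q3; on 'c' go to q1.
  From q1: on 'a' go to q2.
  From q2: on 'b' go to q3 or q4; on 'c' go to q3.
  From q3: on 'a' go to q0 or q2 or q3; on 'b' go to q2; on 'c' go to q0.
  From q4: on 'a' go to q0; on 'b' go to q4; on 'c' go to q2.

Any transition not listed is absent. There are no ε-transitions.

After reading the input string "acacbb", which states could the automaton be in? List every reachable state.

{q0, q2, q3, q4}

Start in {q0}.
Read 'a': q0→{q2}; now {q2}.
Read 'c': q2→{q3}; now {q3}.
Read 'a': q3→{q0, q2, q3}; now {q0, q2, q3}.
Read 'c': q0→{q1}, q2→{q3}, q3→{q0}; now {q0, q1, q3}.
Read 'b': q0→{q0, q3}, q1→∅, q3→{q2}; now {q0, q2, q3}.
Read 'b': q0→{q0, q3}, q2→{q3, q4}, q3→{q2}; now {q0, q2, q3, q4}.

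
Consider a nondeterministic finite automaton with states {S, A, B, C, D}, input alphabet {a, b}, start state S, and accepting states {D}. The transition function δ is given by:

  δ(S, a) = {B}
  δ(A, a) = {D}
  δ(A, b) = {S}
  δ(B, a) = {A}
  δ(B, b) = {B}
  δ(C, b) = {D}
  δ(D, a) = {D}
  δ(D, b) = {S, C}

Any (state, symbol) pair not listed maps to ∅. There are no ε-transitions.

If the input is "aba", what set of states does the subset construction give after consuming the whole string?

Start in {S}.
Read 'a': {S} → {B}.
Read 'b': {B} → {B}.
Read 'a': {B} → {A}.

{A}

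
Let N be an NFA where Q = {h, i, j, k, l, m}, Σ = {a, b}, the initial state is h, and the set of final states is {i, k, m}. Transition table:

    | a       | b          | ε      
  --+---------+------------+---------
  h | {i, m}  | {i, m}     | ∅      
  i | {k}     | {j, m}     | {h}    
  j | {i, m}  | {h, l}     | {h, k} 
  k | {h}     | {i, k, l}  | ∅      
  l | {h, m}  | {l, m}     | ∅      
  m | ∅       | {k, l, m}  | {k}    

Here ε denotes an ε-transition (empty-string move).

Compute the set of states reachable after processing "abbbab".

{h, i, j, k, l, m}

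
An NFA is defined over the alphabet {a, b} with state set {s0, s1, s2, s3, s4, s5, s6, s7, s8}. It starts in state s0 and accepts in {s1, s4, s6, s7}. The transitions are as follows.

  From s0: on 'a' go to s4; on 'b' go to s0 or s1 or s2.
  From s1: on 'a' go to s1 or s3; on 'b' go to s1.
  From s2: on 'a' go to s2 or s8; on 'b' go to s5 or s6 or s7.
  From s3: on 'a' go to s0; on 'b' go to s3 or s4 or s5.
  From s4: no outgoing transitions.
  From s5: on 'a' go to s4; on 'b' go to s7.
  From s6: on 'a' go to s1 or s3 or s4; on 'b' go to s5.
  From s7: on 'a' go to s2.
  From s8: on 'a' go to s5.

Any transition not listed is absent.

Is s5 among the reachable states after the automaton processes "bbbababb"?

Yes

Start in {s0}.
Read 'b': s0→{s0, s1, s2}; now {s0, s1, s2}.
Read 'b': s0→{s0, s1, s2}, s1→{s1}, s2→{s5, s6, s7}; now {s0, s1, s2, s5, s6, s7}.
Read 'b': s0→{s0, s1, s2}, s1→{s1}, s2→{s5, s6, s7}, s5→{s7}, s6→{s5}, s7→∅; now {s0, s1, s2, s5, s6, s7}.
Read 'a': s0→{s4}, s1→{s1, s3}, s2→{s2, s8}, s5→{s4}, s6→{s1, s3, s4}, s7→{s2}; now {s1, s2, s3, s4, s8}.
Read 'b': s1→{s1}, s2→{s5, s6, s7}, s3→{s3, s4, s5}, s4→∅, s8→∅; now {s1, s3, s4, s5, s6, s7}.
Read 'a': s1→{s1, s3}, s3→{s0}, s4→∅, s5→{s4}, s6→{s1, s3, s4}, s7→{s2}; now {s0, s1, s2, s3, s4}.
Read 'b': s0→{s0, s1, s2}, s1→{s1}, s2→{s5, s6, s7}, s3→{s3, s4, s5}, s4→∅; now {s0, s1, s2, s3, s4, s5, s6, s7}.
Read 'b': s0→{s0, s1, s2}, s1→{s1}, s2→{s5, s6, s7}, s3→{s3, s4, s5}, s4→∅, s5→{s7}, s6→{s5}, s7→∅; now {s0, s1, s2, s3, s4, s5, s6, s7}.
State s5 is in {s0, s1, s2, s3, s4, s5, s6, s7}.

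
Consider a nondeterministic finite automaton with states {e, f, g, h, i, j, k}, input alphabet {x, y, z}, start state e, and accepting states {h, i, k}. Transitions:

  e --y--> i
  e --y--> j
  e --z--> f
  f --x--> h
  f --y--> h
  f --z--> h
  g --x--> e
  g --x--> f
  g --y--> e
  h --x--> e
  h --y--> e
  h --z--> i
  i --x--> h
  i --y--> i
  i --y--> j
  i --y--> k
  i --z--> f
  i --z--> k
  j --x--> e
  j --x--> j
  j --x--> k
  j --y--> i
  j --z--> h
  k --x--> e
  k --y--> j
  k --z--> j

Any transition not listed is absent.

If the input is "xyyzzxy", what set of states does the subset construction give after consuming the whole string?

Start in {e}.
Read 'x': e→∅; now ∅.
The set is empty and remains empty for the remaining 6 symbols.

∅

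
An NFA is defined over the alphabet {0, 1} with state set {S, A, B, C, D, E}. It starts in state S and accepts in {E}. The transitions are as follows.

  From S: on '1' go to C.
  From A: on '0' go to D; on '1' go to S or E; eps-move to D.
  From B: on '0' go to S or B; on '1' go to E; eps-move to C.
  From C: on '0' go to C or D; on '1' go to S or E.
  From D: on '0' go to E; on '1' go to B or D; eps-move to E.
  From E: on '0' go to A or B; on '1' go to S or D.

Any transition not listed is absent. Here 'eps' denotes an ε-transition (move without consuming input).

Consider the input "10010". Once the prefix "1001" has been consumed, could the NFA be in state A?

No

Start in {S}.
Read '1': {S} → {C}.
Read '0': {C} → {C, D, E}.
Read '0': {C, D, E} → {A, B, C, D, E}.
Read '1': {A, B, C, D, E} → {S, B, C, D, E}.
State A is not in {S, B, C, D, E}.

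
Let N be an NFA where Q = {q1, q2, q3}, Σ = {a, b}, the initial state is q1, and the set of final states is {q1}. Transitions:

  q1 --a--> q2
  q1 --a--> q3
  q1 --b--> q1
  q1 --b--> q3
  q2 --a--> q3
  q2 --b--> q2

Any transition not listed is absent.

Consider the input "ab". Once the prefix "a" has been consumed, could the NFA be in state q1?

Start in {q1}.
Read 'a': {q1} → {q2, q3}.
State q1 is not in {q2, q3}.

No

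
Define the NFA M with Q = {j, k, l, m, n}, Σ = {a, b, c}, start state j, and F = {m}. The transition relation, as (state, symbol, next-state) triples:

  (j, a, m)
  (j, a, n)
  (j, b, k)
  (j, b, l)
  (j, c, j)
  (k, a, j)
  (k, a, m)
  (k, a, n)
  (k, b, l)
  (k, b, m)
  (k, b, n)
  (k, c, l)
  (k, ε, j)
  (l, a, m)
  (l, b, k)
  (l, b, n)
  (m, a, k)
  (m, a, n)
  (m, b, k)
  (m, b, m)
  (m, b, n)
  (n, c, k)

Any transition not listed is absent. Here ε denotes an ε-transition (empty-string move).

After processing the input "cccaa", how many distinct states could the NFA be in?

3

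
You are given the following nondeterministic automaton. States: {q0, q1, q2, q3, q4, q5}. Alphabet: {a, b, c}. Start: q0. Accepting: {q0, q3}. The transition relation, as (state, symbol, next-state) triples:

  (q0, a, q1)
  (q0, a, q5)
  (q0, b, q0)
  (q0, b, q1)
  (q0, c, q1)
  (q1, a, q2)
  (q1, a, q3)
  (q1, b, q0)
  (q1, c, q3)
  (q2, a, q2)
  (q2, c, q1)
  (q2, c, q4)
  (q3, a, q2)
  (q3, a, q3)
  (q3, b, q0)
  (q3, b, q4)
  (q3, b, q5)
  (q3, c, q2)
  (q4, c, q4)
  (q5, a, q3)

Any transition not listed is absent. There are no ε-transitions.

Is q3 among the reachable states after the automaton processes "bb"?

Start in {q0}.
Read 'b': {q0} → {q0, q1}.
Read 'b': {q0, q1} → {q0, q1}.
State q3 is not in {q0, q1}.

No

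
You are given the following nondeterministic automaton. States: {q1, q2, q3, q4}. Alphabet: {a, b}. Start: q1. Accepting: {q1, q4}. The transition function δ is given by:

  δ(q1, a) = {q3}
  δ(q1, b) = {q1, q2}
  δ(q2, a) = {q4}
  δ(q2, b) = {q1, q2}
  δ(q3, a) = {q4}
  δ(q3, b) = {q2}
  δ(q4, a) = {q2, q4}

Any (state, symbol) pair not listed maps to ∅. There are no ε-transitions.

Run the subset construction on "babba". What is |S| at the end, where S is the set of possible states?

Start in {q1}.
Read 'b': {q1} → {q1, q2}.
Read 'a': {q1, q2} → {q3, q4}.
Read 'b': {q3, q4} → {q2}.
Read 'b': {q2} → {q1, q2}.
Read 'a': {q1, q2} → {q3, q4}.
That set has 2 states.

2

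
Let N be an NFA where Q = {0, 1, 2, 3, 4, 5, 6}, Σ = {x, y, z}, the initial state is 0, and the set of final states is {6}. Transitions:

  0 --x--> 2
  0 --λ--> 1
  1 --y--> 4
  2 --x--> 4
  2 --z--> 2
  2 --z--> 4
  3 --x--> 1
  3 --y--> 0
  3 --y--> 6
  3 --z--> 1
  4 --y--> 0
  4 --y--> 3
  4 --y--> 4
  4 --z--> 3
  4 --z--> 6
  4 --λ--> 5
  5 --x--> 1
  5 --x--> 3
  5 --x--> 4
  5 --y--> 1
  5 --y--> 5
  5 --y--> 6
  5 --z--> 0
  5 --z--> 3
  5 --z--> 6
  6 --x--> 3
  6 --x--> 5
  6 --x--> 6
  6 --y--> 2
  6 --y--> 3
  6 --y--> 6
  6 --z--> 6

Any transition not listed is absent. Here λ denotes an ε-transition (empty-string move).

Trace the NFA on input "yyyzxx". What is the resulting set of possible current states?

{1, 3, 4, 5, 6}

Start: ε-closure({0}) = {0, 1}.
Read 'y': {0, 1} → {4, 5}.
Read 'y': {4, 5} → {0, 1, 3, 4, 5, 6}.
Read 'y': {0, 1, 3, 4, 5, 6} → {0, 1, 2, 3, 4, 5, 6}.
Read 'z': {0, 1, 2, 3, 4, 5, 6} → {0, 1, 2, 3, 4, 5, 6}.
Read 'x': {0, 1, 2, 3, 4, 5, 6} → {1, 2, 3, 4, 5, 6}.
Read 'x': {1, 2, 3, 4, 5, 6} → {1, 3, 4, 5, 6}.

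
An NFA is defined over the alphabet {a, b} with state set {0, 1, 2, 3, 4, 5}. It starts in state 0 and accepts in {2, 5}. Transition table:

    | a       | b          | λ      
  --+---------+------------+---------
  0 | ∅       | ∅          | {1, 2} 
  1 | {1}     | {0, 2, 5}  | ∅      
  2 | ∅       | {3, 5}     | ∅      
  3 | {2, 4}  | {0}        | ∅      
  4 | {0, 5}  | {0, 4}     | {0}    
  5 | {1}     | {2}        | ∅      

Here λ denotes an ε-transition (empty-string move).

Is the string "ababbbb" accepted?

Yes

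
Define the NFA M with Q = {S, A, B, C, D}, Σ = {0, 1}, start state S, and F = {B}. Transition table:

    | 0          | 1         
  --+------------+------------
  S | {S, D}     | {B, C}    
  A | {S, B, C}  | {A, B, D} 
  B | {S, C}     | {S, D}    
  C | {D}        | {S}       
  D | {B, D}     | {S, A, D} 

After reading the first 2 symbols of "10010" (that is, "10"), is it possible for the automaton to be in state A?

Start in {S}.
Read '1': S→{B, C}; now {B, C}.
Read '0': B→{S, C}, C→{D}; now {S, C, D}.
State A is not in {S, C, D}.

No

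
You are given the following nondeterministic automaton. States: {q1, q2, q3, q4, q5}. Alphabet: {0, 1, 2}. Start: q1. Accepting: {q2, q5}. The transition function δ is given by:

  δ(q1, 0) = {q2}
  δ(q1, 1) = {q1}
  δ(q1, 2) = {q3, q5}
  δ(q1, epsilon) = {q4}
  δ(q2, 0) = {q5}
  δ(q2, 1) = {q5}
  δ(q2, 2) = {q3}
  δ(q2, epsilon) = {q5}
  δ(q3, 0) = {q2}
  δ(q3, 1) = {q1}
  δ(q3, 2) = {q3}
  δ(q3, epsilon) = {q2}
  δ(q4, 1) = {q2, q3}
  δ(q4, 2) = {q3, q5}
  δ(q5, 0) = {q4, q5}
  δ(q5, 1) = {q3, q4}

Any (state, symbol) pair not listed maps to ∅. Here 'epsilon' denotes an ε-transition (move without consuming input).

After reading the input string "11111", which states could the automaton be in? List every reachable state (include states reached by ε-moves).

Start: ε-closure({q1}) = {q1, q4}.
Read '1': q1→{q1}, q4→{q2, q3}; union {q1, q2, q3}; ε-closure = {q1, q2, q3, q4, q5}.
Read '1': q1→{q1}, q2→{q5}, q3→{q1}, q4→{q2, q3}, q5→{q3, q4}; now {q1, q2, q3, q4, q5}.
Read '1': q1→{q1}, q2→{q5}, q3→{q1}, q4→{q2, q3}, q5→{q3, q4}; now {q1, q2, q3, q4, q5}.
Read '1': q1→{q1}, q2→{q5}, q3→{q1}, q4→{q2, q3}, q5→{q3, q4}; now {q1, q2, q3, q4, q5}.
Read '1': q1→{q1}, q2→{q5}, q3→{q1}, q4→{q2, q3}, q5→{q3, q4}; now {q1, q2, q3, q4, q5}.

{q1, q2, q3, q4, q5}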